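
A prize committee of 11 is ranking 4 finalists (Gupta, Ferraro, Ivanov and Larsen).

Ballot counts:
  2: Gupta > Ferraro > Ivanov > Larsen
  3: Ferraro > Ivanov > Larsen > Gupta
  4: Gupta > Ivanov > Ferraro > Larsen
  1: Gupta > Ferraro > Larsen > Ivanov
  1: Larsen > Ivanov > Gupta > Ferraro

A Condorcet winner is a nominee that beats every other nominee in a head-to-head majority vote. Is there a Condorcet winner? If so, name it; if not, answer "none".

Check each pair by majority over 11 ballots:
Gupta vs Ferraro: Gupta wins 8–3.
Gupta vs Ivanov: Gupta wins 7–4.
Gupta–Larsen: Gupta 7–4.
Ferraro vs Ivanov: 2+3+1 = 6 for Ferraro, 5 for Ivanov — Ferraro by 6–5.
Ferraro–Larsen: Ferraro 10–1.
Ivanov–Larsen: Ivanov 9–2.
Gupta defeats every rival head-to-head and is the Condorcet winner.

Gupta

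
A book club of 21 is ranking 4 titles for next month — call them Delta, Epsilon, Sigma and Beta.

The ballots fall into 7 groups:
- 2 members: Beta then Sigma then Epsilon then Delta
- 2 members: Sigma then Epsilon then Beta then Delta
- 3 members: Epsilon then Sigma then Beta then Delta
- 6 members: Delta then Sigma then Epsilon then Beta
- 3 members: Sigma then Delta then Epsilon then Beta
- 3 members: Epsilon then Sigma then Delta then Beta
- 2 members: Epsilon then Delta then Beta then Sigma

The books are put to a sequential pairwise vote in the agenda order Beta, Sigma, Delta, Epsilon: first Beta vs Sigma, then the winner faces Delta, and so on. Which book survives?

Sigma

Round 1: Beta vs Sigma — 4–17, Sigma advances.
Round 2: Sigma vs Delta — 13–8, Sigma advances.
Round 3: Sigma vs Epsilon — 13–8, Sigma advances.
The agenda winner is Sigma.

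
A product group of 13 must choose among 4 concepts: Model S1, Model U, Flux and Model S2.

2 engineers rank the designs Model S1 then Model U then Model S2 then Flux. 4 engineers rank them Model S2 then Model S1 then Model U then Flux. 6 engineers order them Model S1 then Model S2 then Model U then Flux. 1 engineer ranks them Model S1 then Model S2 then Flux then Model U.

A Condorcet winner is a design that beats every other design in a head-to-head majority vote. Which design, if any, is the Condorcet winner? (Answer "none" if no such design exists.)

Head-to-head results (13 engineers):
Model S1 vs Model U: 2+4+6+1 = 13 for Model S1, 0 for Model U — Model S1 by 13–0.
Model S1 vs Flux: Model S1 preferred on 2+4+6+1 = 13 ballots; Model S1 wins 13–0.
Model S1 vs Model S2: 9 to 4, Model S1.
Model U vs Flux: 2+4+6 = 12 for Model U, 1 for Flux — Model U by 12–1.
Model U vs Model S2: 2 for Model U, 11 for Model S2 — Model S2 by 11–2.
Flux vs Model S2: 0 to 13, Model S2.
Model S1 wins every pairwise contest, so Model S1 is the Condorcet winner.

Model S1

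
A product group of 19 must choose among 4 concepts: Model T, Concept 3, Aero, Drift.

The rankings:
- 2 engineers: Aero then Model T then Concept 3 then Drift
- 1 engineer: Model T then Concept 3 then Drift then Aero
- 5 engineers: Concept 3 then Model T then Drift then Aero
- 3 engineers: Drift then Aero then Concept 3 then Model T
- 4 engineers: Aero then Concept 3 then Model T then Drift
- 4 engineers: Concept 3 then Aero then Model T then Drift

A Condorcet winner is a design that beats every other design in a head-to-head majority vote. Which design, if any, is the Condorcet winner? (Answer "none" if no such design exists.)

Check each pair by majority over 19 ballots:
Model T vs Concept 3: Concept 3, 16–3.
Model T vs Aero: Aero, 13–6.
Model T vs Drift: Model T, 16–3.
Concept 3 vs Aero: Concept 3 wins 10–9.
Concept 3 vs Drift: Concept 3 wins 16–3.
Aero vs Drift: Aero wins 10–9.
Concept 3 wins every pairwise contest, so Concept 3 is the Condorcet winner.

Concept 3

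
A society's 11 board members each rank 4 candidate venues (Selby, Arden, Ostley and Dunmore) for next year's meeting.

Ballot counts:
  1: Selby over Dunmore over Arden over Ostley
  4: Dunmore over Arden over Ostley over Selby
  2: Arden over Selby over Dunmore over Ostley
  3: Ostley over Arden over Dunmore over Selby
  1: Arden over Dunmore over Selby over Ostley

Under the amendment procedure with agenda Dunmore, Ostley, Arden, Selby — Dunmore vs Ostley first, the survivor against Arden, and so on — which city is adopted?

Arden

Round 1: Dunmore vs Ostley — 8–3, Dunmore advances.
Round 2: Dunmore vs Arden — 5–6, Arden advances.
Round 3: Arden vs Selby — 10–1, Arden advances.
The agenda winner is Arden.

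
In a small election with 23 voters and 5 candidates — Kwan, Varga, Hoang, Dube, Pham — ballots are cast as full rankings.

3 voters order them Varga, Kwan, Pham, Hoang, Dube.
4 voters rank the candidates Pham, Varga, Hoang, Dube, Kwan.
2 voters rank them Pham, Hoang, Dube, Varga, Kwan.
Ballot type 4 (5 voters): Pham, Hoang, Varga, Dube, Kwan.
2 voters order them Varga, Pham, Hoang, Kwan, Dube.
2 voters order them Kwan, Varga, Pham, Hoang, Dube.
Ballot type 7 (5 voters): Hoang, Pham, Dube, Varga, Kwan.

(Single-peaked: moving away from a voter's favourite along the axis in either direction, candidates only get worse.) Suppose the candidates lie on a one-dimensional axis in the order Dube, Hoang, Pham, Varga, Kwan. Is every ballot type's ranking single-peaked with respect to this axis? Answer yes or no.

Axis positions: Dube=1, Hoang=2, Pham=3, Varga=4, Kwan=5.
Ballot type 1 (peak Varga at position 4): ranking walks positions 4-5-3-2-1, expanding outward from the peak — single-peaked.
Ballot type 2 (peak Pham at position 3): ranking walks positions 3-4-2-1-5, expanding outward from the peak — single-peaked.
Ballot type 3 (peak Pham at position 3): ranking walks positions 3-2-1-4-5, expanding outward from the peak — single-peaked.
Ballot type 4 (peak Pham at position 3): ranking walks positions 3-2-4-1-5, expanding outward from the peak — single-peaked.
Ballot type 5 (peak Varga at position 4): ranking walks positions 4-3-2-5-1, expanding outward from the peak — single-peaked.
Ballot type 6 (peak Kwan at position 5): ranking walks positions 5-4-3-2-1, expanding outward from the peak — single-peaked.
Ballot type 7 (peak Hoang at position 2): ranking walks positions 2-3-1-4-5, expanding outward from the peak — single-peaked.
Every ranking is single-peaked on this axis.

yes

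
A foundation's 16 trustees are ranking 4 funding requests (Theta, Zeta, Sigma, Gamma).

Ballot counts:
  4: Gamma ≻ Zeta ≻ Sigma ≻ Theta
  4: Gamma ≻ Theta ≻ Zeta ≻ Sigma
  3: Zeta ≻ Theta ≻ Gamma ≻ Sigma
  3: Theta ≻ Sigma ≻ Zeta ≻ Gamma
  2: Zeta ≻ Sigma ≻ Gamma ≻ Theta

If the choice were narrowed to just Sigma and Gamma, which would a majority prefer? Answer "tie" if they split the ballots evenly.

Ballots ranking Sigma above Gamma: 3 + 2 = 5.
Ballots ranking Gamma above Sigma: 16 − 5 = 11.
Gamma wins the head-to-head 11–5.

Gamma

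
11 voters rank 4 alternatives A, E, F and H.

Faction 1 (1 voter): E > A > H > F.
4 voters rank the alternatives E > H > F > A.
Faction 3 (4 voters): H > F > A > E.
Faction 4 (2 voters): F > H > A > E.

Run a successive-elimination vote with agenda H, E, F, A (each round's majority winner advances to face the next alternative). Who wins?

Round 1: H vs E — 6–5, H advances.
Round 2: H vs F — 9–2, H advances.
Round 3: H vs A — 10–1, H advances.
The agenda winner is H.

H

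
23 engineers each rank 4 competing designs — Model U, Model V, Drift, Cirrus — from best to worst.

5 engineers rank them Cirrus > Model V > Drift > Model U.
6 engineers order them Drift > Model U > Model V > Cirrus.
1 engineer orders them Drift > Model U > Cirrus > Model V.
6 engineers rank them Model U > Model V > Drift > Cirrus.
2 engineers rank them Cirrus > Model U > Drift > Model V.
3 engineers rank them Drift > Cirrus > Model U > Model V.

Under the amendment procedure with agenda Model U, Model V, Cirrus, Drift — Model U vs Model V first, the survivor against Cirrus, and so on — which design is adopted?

Round 1: Model U vs Model V — 18–5, Model U advances.
Round 2: Model U vs Cirrus — 13–10, Model U advances.
Round 3: Model U vs Drift — 8–15, Drift advances.
Drift survives the agenda.

Drift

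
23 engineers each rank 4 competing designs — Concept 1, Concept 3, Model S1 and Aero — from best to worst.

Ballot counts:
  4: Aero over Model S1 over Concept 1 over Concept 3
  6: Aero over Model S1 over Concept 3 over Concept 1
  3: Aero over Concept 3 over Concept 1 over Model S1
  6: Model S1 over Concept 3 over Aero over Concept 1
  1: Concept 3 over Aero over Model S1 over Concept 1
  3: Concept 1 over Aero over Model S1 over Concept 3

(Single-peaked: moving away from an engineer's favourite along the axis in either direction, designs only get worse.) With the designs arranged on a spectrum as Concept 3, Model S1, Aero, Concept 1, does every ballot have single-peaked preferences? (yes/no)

no

Axis positions: Concept 3=1, Model S1=2, Aero=3, Concept 1=4.
Bloc 1 (peak Aero at position 3): ranking walks positions 3-2-4-1, expanding outward from the peak — single-peaked.
Bloc 2 (peak Aero at position 3): ranking walks positions 3-2-1-4, expanding outward from the peak — single-peaked.
Bloc 3: ranking walks positions 3-1-4-2; Concept 3 is ranked above Model S1 even though Model S1 lies between Concept 3 and the peak Aero on the axis — preferences dip and rise again. Not single-peaked.
Bloc 4 (peak Model S1 at position 2): ranking walks positions 2-1-3-4, expanding outward from the peak — single-peaked.
Bloc 5: ranking walks positions 1-3-2-4; Aero is ranked above Model S1 even though Model S1 lies between Aero and the peak Concept 3 on the axis — preferences dip and rise again. Not single-peaked.
Bloc 6 (peak Concept 1 at position 4): ranking walks positions 4-3-2-1, expanding outward from the peak — single-peaked.
Bloc 3 violates single-peakedness, so the profile is not single-peaked on this axis.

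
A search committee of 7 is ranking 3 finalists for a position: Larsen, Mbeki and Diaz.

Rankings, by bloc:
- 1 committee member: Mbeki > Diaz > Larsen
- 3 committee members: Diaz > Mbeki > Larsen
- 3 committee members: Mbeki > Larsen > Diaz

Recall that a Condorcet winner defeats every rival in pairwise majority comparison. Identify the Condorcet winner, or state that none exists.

Pairwise majorities:
Larsen–Mbeki: Mbeki 7–0.
Larsen–Diaz: Diaz 4–3.
Mbeki vs Diaz: Mbeki, 4–3.
Mbeki beats each of Larsen, Diaz — Mbeki is the Condorcet winner.

Mbeki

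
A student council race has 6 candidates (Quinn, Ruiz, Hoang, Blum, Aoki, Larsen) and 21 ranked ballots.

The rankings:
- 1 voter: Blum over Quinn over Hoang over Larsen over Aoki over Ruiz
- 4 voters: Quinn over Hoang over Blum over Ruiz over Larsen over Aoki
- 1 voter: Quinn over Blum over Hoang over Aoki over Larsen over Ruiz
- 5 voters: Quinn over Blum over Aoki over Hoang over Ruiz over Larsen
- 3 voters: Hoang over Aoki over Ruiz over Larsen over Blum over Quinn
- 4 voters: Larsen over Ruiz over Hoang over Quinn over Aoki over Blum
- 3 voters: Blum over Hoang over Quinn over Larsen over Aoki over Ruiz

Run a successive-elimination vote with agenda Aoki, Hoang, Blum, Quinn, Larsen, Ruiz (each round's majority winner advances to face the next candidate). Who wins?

Quinn

Round 1: Aoki vs Hoang — 5–16, Hoang advances.
Round 2: Hoang vs Blum — 11–10, Hoang advances.
Round 3: Hoang vs Quinn — 10–11, Quinn advances.
Round 4: Quinn vs Larsen — 14–7, Quinn advances.
Round 5: Quinn vs Ruiz — 14–7, Quinn advances.
Quinn survives the agenda.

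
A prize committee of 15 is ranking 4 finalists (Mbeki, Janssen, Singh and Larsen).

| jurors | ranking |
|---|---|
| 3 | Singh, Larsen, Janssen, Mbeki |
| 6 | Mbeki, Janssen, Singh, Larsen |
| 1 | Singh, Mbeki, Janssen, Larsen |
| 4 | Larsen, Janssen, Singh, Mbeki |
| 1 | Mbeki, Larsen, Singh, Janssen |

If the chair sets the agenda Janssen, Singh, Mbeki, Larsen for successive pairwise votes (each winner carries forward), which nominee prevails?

Mbeki

Round 1: Janssen vs Singh — 10–5, Janssen advances.
Round 2: Janssen vs Mbeki — 7–8, Mbeki advances.
Round 3: Mbeki vs Larsen — 8–7, Mbeki advances.
The agenda winner is Mbeki.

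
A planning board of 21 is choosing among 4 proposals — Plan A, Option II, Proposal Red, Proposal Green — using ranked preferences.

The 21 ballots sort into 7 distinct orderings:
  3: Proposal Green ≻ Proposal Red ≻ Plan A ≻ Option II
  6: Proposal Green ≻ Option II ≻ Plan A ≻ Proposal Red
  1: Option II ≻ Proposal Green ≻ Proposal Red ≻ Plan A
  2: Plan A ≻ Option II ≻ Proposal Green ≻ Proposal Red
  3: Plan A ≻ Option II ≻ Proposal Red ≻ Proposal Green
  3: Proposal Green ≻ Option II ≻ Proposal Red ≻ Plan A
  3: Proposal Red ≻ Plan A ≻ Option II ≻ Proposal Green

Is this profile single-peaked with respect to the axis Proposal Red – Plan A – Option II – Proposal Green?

no

Axis positions: Proposal Red=1, Plan A=2, Option II=3, Proposal Green=4.
Faction 1: ranking walks positions 4-1-2-3; Proposal Red is ranked above Option II even though Option II lies between Proposal Red and the peak Proposal Green on the axis — preferences dip and rise again. Not single-peaked.
Faction 2 (peak Proposal Green at position 4): ranking walks positions 4-3-2-1, expanding outward from the peak — single-peaked.
Faction 3: ranking walks positions 3-4-1-2; Proposal Red is ranked above Plan A even though Plan A lies between Proposal Red and the peak Option II on the axis — preferences dip and rise again. Not single-peaked.
Faction 4 (peak Plan A at position 2): ranking walks positions 2-3-4-1, expanding outward from the peak — single-peaked.
Faction 5 (peak Plan A at position 2): ranking walks positions 2-3-1-4, expanding outward from the peak — single-peaked.
Faction 6: ranking walks positions 4-3-1-2; Proposal Red is ranked above Plan A even though Plan A lies between Proposal Red and the peak Proposal Green on the axis — preferences dip and rise again. Not single-peaked.
Faction 7 (peak Proposal Red at position 1): ranking walks positions 1-2-3-4, expanding outward from the peak — single-peaked.
Faction 1 violates single-peakedness, so the profile is not single-peaked on this axis.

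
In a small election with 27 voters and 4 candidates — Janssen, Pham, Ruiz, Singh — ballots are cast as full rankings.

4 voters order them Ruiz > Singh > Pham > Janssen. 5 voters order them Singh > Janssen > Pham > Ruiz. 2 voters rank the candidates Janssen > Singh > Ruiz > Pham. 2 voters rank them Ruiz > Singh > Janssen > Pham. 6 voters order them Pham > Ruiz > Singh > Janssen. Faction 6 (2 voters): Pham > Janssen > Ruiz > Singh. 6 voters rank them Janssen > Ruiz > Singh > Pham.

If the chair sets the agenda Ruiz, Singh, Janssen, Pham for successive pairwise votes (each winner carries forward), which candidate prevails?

Janssen

Round 1: Ruiz vs Singh — 20–7, Ruiz advances.
Round 2: Ruiz vs Janssen — 12–15, Janssen advances.
Round 3: Janssen vs Pham — 15–12, Janssen advances.
Janssen survives the agenda.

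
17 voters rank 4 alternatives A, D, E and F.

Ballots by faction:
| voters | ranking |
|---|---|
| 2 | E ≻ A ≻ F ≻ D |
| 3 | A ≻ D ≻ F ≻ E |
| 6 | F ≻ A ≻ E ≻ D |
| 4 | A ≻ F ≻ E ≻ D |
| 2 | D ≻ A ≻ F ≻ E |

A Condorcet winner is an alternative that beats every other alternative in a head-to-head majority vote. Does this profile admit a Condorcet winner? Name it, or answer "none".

A

Check each pair by majority over 17 ballots:
A vs D: 15 to 2, A.
A vs E: A is ranked higher on 3+6+4+2 = 15 ballots, E on 2. A wins 15–2.
A vs F: 2+3+4+2 = 11 for A, 6 for F — A by 11–6.
D vs E: D preferred on 3+2 = 5 ballots; E wins 12–5.
D vs F: 3+2 = 5 for D, 12 for F — F by 12–5.
E vs F: E is ranked higher on 2 ballots, F on 15. F wins 15–2.
Only A has no losses; A is the Condorcet winner.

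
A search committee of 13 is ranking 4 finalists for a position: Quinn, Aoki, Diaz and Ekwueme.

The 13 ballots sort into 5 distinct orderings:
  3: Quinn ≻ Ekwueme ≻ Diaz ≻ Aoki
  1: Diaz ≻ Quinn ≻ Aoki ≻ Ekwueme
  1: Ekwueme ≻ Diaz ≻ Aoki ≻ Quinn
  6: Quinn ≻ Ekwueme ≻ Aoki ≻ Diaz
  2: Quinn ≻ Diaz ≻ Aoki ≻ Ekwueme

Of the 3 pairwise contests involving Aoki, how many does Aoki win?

Aoki against each rival (13 committee members):
Aoki vs Quinn: 1 to 12, Quinn.
Aoki vs Diaz: 6 for Aoki, 7 for Diaz — Diaz by 7–6.
Aoki vs Ekwueme: Ekwueme, 10–3.
Aoki beats no one; loses to Quinn, Diaz, Ekwueme — 0 pairwise wins.

0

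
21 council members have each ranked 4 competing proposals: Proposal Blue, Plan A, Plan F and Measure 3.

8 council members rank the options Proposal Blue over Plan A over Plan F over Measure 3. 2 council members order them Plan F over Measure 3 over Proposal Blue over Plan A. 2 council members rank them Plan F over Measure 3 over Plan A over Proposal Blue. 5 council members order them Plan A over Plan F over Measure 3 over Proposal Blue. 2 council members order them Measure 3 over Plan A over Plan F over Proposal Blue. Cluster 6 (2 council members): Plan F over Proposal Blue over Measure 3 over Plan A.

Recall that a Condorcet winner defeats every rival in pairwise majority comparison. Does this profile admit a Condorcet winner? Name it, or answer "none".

none

Check each pair by majority over 21 ballots:
Proposal Blue–Plan A: Proposal Blue 12–9.
Proposal Blue–Plan F: Plan F 13–8.
Proposal Blue vs Measure 3: Measure 3, 11–10.
Plan A vs Plan F: Plan A, 15–6.
Plan A vs Measure 3: 13 to 8, Plan A.
Plan F vs Measure 3: 19 to 2, Plan F.
Every option loses at least once (Proposal Blue loses to Plan F; Plan A loses to Proposal Blue; Plan F loses to Plan A; Measure 3 loses to Plan A). The majority relation contains the cycle Proposal Blue beats Plan A beats Plan F beats Proposal Blue, so there is no Condorcet winner.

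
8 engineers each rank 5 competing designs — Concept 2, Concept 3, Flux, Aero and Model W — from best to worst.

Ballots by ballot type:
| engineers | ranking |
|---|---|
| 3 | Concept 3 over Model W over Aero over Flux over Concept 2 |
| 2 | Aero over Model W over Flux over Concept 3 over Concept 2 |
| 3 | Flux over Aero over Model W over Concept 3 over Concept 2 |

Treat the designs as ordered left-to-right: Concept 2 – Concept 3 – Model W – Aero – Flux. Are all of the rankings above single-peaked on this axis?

Axis positions: Concept 2=1, Concept 3=2, Model W=3, Aero=4, Flux=5.
Ballot type 1 (peak Concept 3 at position 2): ranking walks positions 2-3-4-5-1, expanding outward from the peak — single-peaked.
Ballot type 2 (peak Aero at position 4): ranking walks positions 4-3-5-2-1, expanding outward from the peak — single-peaked.
Ballot type 3 (peak Flux at position 5): ranking walks positions 5-4-3-2-1, expanding outward from the peak — single-peaked.
Every ranking is single-peaked on this axis.

yes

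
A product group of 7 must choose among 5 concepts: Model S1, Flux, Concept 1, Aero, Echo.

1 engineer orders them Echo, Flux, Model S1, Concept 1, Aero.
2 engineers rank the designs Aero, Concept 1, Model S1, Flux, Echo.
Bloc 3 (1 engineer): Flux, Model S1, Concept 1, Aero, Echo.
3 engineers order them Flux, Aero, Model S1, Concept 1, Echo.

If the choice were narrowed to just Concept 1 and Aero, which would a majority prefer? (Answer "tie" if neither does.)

Ballots ranking Concept 1 above Aero: 1 + 1 = 2.
Ballots ranking Aero above Concept 1: 7 − 2 = 5.
Aero wins the head-to-head 5–2.

Aero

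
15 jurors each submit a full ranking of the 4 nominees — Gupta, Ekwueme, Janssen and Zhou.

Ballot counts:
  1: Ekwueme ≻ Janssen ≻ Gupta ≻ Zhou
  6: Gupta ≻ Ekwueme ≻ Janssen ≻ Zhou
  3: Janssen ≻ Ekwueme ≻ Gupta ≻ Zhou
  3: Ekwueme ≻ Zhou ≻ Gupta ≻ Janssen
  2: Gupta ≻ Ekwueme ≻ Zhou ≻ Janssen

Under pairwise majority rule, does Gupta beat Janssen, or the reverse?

Gupta

Ballots ranking Gupta above Janssen: 6 + 3 + 2 = 11.
Ballots ranking Janssen above Gupta: 15 − 11 = 4.
Gupta wins the head-to-head 11–4.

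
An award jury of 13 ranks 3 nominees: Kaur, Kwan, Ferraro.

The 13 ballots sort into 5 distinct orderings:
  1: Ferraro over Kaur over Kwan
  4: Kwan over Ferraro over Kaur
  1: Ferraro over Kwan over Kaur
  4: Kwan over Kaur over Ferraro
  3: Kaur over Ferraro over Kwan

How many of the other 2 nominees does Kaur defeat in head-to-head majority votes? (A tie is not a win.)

1

Kaur against each rival (13 jurors):
Kaur vs Kwan: Kwan, 9–4.
Kaur vs Ferraro: Kaur wins 7–6.
Kaur beats Ferraro; loses to Kwan — 1 pairwise win.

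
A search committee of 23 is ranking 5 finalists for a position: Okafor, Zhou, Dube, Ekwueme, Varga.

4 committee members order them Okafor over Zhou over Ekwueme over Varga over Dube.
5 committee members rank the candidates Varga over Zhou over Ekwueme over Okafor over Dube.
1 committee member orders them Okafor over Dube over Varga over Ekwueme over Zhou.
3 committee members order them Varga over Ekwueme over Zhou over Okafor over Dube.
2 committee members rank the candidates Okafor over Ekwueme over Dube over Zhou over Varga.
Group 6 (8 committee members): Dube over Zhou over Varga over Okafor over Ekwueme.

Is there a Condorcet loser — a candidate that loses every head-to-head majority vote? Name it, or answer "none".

Dube

Pairwise majorities:
Okafor–Zhou: Zhou 16–7.
Okafor–Dube: Okafor 15–8.
Okafor–Ekwueme: Okafor 15–8.
Okafor vs Varga: Okafor preferred on 4+1+2 = 7 ballots; Varga wins 16–7.
Zhou vs Dube: 12 to 11, Zhou.
Zhou vs Ekwueme: Zhou, 17–6.
Zhou vs Varga: Zhou wins 14–9.
Dube vs Ekwueme: 1+8 = 9 for Dube, 14 for Ekwueme — Ekwueme by 14–9.
Dube vs Varga: Varga wins 12–11.
Ekwueme–Varga: Varga 17–6.
Dube is beaten in every head-to-head and is the Condorcet loser.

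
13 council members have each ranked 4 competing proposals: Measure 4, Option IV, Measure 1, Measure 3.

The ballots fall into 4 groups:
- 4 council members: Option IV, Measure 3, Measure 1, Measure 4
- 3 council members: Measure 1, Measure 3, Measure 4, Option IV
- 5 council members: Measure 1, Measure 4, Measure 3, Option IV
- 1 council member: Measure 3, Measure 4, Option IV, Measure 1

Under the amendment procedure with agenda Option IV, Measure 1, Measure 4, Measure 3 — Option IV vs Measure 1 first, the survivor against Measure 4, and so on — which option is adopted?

Measure 1

Round 1: Option IV vs Measure 1 — 5–8, Measure 1 advances.
Round 2: Measure 1 vs Measure 4 — 12–1, Measure 1 advances.
Round 3: Measure 1 vs Measure 3 — 8–5, Measure 1 advances.
Measure 1 survives the agenda.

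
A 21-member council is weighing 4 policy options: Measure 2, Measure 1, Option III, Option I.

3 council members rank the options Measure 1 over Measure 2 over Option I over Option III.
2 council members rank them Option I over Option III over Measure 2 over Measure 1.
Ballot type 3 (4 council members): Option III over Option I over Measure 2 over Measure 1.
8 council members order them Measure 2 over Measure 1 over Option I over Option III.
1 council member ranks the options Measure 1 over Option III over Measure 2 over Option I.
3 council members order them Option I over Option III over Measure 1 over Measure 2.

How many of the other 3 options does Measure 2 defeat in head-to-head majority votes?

Measure 2 against each rival (21 council members):
Measure 2 vs Measure 1: Measure 2 is ranked higher on 2+4+8 = 14 ballots, Measure 1 on 7. Measure 2 wins 14–7.
Measure 2–Option III: Measure 2 11–10.
Measure 2 vs Option I: Measure 2 preferred on 3+8+1 = 12 ballots; Measure 2 wins 12–9.
Measure 2 beats Measure 1, Option III, Option I — 3 pairwise wins.

3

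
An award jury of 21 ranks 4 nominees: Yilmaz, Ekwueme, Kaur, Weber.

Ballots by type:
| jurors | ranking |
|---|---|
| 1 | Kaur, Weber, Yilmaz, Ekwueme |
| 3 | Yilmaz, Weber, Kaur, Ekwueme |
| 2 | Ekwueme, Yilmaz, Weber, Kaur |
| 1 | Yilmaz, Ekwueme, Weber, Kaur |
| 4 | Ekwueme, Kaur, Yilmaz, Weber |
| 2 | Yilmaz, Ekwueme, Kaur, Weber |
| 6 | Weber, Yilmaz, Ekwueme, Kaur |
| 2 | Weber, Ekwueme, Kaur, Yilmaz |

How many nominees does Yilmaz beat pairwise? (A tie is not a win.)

3

Yilmaz against each rival (21 jurors):
Yilmaz vs Ekwueme: Yilmaz, 13–8.
Yilmaz vs Kaur: Yilmaz, 14–7.
Yilmaz vs Weber: Yilmaz preferred on 3+2+1+4+2 = 12 ballots; Yilmaz wins 12–9.
Yilmaz beats Ekwueme, Kaur, Weber — 3 pairwise wins.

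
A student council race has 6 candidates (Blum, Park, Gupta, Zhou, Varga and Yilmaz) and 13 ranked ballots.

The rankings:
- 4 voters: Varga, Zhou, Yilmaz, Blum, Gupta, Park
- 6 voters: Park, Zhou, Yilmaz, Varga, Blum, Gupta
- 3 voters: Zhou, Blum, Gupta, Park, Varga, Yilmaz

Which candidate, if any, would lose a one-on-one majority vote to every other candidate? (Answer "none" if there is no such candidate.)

Head-to-head results (13 voters):
Blum vs Park: Blum preferred on 4+3 = 7 ballots; Blum wins 7–6.
Blum vs Gupta: Blum preferred on 4+6+3 = 13 ballots; Blum wins 13–0.
Blum vs Zhou: Blum is ranked higher on 0 ballots, Zhou on 13. Zhou wins 13–0.
Blum vs Varga: Varga wins 10–3.
Blum vs Yilmaz: Yilmaz, 10–3.
Park vs Gupta: 6 to 7, Gupta.
Park vs Zhou: Zhou, 7–6.
Park vs Varga: Park wins 9–4.
Park vs Yilmaz: 9 to 4, Park.
Gupta vs Zhou: Gupta preferred on 0 ballots; Zhou wins 13–0.
Gupta vs Varga: Gupta preferred on 3 ballots; Varga wins 10–3.
Gupta vs Yilmaz: Gupta is ranked higher on 3 ballots, Yilmaz on 10. Yilmaz wins 10–3.
Zhou vs Varga: Zhou wins 9–4.
Zhou vs Yilmaz: Zhou preferred on 4+6+3 = 13 ballots; Zhou wins 13–0.
Varga–Yilmaz: Varga 7–6.
Each candidate has at least one pairwise win (Blum beats Park; Park beats Varga; Gupta beats Park; Zhou beats Blum; Varga beats Blum; Yilmaz beats Blum) — no Condorcet loser.

none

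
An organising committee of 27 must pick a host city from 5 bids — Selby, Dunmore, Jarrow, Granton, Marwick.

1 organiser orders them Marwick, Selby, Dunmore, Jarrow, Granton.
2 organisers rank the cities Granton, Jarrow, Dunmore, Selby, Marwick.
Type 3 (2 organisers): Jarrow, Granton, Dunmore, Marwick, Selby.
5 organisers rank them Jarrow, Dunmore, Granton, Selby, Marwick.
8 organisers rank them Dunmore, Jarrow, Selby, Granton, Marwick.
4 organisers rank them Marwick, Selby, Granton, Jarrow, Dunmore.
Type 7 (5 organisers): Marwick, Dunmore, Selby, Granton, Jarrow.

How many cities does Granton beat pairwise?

Granton against each rival (27 organisers):
Granton–Selby: Selby 18–9.
Granton vs Dunmore: Granton preferred on 2+2+4 = 8 ballots; Dunmore wins 19–8.
Granton vs Jarrow: Jarrow wins 16–11.
Granton vs Marwick: 17 to 10, Granton.
Granton beats Marwick; loses to Selby, Dunmore, Jarrow — 1 pairwise win.

1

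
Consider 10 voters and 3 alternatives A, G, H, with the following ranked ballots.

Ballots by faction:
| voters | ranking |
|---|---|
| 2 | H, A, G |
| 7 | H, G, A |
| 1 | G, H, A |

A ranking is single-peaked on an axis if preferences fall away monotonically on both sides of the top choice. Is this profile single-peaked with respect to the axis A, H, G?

yes

Axis positions: A=1, H=2, G=3.
Faction 1 (peak H at position 2): ranking walks positions 2-1-3, expanding outward from the peak — single-peaked.
Faction 2 (peak H at position 2): ranking walks positions 2-3-1, expanding outward from the peak — single-peaked.
Faction 3 (peak G at position 3): ranking walks positions 3-2-1, expanding outward from the peak — single-peaked.
Every ranking is single-peaked on this axis.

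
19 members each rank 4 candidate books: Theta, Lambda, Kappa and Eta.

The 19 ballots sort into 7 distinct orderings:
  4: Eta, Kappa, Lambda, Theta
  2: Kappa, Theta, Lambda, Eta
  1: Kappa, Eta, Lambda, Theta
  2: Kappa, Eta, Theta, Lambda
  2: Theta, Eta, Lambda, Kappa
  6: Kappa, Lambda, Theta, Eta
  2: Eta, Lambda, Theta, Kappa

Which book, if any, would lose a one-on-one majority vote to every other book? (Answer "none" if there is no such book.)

none

Pairwise majorities:
Theta vs Lambda: 6 to 13, Lambda.
Theta vs Kappa: Kappa, 15–4.
Theta vs Eta: Theta is ranked higher on 2+2+6 = 10 ballots, Eta on 9. Theta wins 10–9.
Lambda vs Kappa: Kappa, 15–4.
Lambda vs Eta: Eta, 11–8.
Kappa vs Eta: 11 to 8, Kappa.
No book is winless: Theta beats Eta; Lambda beats Theta; Kappa beats Theta; Eta beats Lambda. There is no Condorcet loser.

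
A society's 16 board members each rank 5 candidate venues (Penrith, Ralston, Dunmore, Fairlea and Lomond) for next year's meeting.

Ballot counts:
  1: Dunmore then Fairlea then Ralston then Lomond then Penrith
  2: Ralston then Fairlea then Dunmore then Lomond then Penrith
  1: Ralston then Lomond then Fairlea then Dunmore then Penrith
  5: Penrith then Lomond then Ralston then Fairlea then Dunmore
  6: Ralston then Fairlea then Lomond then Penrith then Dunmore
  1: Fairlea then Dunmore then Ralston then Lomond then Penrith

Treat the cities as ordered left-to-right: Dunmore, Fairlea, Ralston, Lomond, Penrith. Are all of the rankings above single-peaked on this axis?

yes

Axis positions: Dunmore=1, Fairlea=2, Ralston=3, Lomond=4, Penrith=5.
Cluster 1 (peak Dunmore at position 1): ranking walks positions 1-2-3-4-5, expanding outward from the peak — single-peaked.
Cluster 2 (peak Ralston at position 3): ranking walks positions 3-2-1-4-5, expanding outward from the peak — single-peaked.
Cluster 3 (peak Ralston at position 3): ranking walks positions 3-4-2-1-5, expanding outward from the peak — single-peaked.
Cluster 4 (peak Penrith at position 5): ranking walks positions 5-4-3-2-1, expanding outward from the peak — single-peaked.
Cluster 5 (peak Ralston at position 3): ranking walks positions 3-2-4-5-1, expanding outward from the peak — single-peaked.
Cluster 6 (peak Fairlea at position 2): ranking walks positions 2-1-3-4-5, expanding outward from the peak — single-peaked.
Every ranking is single-peaked on this axis.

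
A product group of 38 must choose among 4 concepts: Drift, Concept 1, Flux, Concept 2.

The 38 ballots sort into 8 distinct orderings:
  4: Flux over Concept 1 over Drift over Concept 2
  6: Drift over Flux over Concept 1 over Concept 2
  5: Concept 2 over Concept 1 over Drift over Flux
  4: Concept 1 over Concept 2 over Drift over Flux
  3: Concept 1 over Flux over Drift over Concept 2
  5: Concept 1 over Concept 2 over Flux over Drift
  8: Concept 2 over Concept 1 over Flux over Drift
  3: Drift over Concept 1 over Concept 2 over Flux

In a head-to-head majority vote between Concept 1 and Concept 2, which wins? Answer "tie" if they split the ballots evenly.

Ballots ranking Concept 1 above Concept 2: 4 + 6 + 4 + 3 + 5 + 3 = 25.
Ballots ranking Concept 2 above Concept 1: 38 − 25 = 13.
Concept 1 wins the head-to-head 25–13.

Concept 1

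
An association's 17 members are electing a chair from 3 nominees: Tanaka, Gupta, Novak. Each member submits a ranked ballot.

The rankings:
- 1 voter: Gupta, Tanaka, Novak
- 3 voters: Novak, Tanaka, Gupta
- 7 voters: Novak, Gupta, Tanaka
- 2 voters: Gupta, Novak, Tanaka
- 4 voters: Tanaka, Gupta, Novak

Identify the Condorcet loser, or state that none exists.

Head-to-head results (17 voters):
Tanaka vs Gupta: Gupta wins 10–7.
Tanaka vs Novak: 1+4 = 5 for Tanaka, 12 for Novak — Novak by 12–5.
Gupta vs Novak: Novak wins 10–7.
Tanaka is beaten in every head-to-head and is the Condorcet loser.

Tanaka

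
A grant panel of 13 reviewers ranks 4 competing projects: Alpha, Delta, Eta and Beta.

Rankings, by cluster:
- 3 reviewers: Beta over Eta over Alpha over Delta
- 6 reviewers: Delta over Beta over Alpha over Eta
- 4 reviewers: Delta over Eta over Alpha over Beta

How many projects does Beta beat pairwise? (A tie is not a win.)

Beta against each rival (13 reviewers):
Beta vs Alpha: 3+6 = 9 for Beta, 4 for Alpha — Beta by 9–4.
Beta vs Delta: Delta wins 10–3.
Beta vs Eta: Beta wins 9–4.
Beta beats Alpha, Eta; loses to Delta — 2 pairwise wins.

2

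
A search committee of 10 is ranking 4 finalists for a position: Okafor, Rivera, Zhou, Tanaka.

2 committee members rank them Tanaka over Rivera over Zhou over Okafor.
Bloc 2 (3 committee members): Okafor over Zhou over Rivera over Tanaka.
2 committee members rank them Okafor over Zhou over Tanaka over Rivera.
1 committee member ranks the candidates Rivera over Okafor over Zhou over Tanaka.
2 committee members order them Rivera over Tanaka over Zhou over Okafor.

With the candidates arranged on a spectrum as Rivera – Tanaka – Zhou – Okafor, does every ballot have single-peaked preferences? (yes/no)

Axis positions: Rivera=1, Tanaka=2, Zhou=3, Okafor=4.
Bloc 1 (peak Tanaka at position 2): ranking walks positions 2-1-3-4, expanding outward from the peak — single-peaked.
Bloc 2: ranking walks positions 4-3-1-2; Rivera is ranked above Tanaka even though Tanaka lies between Rivera and the peak Okafor on the axis — preferences dip and rise again. Not single-peaked.
Bloc 3 (peak Okafor at position 4): ranking walks positions 4-3-2-1, expanding outward from the peak — single-peaked.
Bloc 4: ranking walks positions 1-4-3-2; Okafor is ranked above Tanaka even though Tanaka lies between Okafor and the peak Rivera on the axis — preferences dip and rise again. Not single-peaked.
Bloc 5 (peak Rivera at position 1): ranking walks positions 1-2-3-4, expanding outward from the peak — single-peaked.
Bloc 2 violates single-peakedness, so the profile is not single-peaked on this axis.

no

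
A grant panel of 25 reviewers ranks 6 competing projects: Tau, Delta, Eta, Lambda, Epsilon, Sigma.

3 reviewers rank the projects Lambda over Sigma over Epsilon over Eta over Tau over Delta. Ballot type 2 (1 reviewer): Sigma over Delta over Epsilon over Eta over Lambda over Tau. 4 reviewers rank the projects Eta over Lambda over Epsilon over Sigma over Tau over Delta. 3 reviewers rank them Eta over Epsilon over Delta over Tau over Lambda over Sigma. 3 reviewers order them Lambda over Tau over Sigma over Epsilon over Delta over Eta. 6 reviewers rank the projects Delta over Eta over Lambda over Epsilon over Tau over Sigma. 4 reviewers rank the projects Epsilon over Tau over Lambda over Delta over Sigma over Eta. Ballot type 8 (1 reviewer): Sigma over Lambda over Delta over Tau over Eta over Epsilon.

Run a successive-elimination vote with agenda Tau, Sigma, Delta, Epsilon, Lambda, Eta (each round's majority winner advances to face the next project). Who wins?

Eta

Round 1: Tau vs Sigma — 16–9, Tau advances.
Round 2: Tau vs Delta — 14–11, Tau advances.
Round 3: Tau vs Epsilon — 4–21, Epsilon advances.
Round 4: Epsilon vs Lambda — 8–17, Lambda advances.
Round 5: Lambda vs Eta — 11–14, Eta advances.
Eta survives the agenda.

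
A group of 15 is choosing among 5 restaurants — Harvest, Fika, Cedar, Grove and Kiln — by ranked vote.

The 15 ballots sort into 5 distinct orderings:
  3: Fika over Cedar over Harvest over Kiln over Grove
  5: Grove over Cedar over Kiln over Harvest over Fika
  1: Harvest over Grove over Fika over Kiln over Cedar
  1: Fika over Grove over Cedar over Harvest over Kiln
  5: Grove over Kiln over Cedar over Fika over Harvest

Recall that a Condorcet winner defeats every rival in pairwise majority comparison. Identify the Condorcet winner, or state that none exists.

Grove

Head-to-head results (15 friends):
Harvest vs Fika: Harvest preferred on 5+1 = 6 ballots; Fika wins 9–6.
Harvest vs Cedar: Harvest is ranked higher on 1 ballot, Cedar on 14. Cedar wins 14–1.
Harvest vs Grove: 3+1 = 4 for Harvest, 11 for Grove — Grove by 11–4.
Harvest vs Kiln: Harvest is ranked higher on 3+1+1 = 5 ballots, Kiln on 10. Kiln wins 10–5.
Fika vs Cedar: Fika preferred on 3+1+1 = 5 ballots; Cedar wins 10–5.
Fika vs Grove: Fika is ranked higher on 3+1 = 4 ballots, Grove on 11. Grove wins 11–4.
Fika vs Kiln: 5 to 10, Kiln.
Cedar vs Grove: Cedar preferred on 3 ballots; Grove wins 12–3.
Cedar vs Kiln: 9 to 6, Cedar.
Grove vs Kiln: Grove preferred on 5+1+1+5 = 12 ballots; Grove wins 12–3.
Grove defeats every rival head-to-head and is the Condorcet winner.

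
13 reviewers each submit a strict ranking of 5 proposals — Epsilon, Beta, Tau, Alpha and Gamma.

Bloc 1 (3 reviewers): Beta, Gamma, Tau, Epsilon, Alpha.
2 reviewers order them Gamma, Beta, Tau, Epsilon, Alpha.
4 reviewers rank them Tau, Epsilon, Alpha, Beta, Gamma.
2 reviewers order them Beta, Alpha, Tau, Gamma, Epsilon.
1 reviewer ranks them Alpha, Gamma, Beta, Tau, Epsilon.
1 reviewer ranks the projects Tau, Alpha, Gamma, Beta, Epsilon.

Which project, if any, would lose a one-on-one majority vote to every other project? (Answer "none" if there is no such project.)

Pairwise majorities:
Epsilon vs Beta: Beta wins 9–4.
Epsilon vs Tau: 0 to 13, Tau.
Epsilon vs Alpha: 3+2+4 = 9 for Epsilon, 4 for Alpha — Epsilon by 9–4.
Epsilon–Gamma: Gamma 9–4.
Beta vs Tau: Beta preferred on 3+2+2+1 = 8 ballots; Beta wins 8–5.
Beta vs Alpha: Beta wins 7–6.
Beta vs Gamma: Beta is ranked higher on 3+4+2 = 9 ballots, Gamma on 4. Beta wins 9–4.
Tau–Alpha: Tau 10–3.
Tau vs Gamma: 4+2+1 = 7 for Tau, 6 for Gamma — Tau by 7–6.
Alpha vs Gamma: Alpha wins 8–5.
No project is winless: Epsilon beats Alpha; Beta beats Epsilon; Tau beats Epsilon; Alpha beats Gamma; Gamma beats Epsilon. There is no Condorcet loser.

none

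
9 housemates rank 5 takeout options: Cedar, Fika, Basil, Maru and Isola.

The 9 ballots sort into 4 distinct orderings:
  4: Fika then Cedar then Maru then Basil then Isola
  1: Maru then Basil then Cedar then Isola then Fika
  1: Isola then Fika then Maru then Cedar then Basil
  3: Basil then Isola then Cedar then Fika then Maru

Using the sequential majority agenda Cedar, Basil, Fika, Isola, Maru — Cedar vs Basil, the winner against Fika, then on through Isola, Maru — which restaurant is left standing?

Maru

Round 1: Cedar vs Basil — 5–4, Cedar advances.
Round 2: Cedar vs Fika — 4–5, Fika advances.
Round 3: Fika vs Isola — 4–5, Isola advances.
Round 4: Isola vs Maru — 4–5, Maru advances.
The agenda winner is Maru.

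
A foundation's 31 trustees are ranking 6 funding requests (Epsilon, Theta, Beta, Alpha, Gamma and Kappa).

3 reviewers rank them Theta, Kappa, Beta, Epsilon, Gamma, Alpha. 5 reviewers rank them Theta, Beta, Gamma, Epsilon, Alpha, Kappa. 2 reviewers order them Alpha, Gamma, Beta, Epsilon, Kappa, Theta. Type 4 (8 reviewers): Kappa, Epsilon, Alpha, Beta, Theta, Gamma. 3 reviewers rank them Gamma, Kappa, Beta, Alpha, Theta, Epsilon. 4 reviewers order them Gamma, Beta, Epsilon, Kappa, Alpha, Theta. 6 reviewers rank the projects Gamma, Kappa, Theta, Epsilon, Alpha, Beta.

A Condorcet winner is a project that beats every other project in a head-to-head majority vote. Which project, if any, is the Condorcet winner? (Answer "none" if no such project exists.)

Pairwise majorities:
Epsilon–Theta: Theta 17–14.
Epsilon vs Beta: Beta, 17–14.
Epsilon–Alpha: Epsilon 26–5.
Epsilon vs Gamma: Gamma, 20–11.
Epsilon vs Kappa: Kappa, 20–11.
Theta vs Beta: Beta wins 17–14.
Theta vs Alpha: Alpha, 17–14.
Theta–Gamma: Theta 16–15.
Theta vs Kappa: Kappa, 23–8.
Beta–Alpha: Alpha 16–15.
Beta vs Gamma: Beta wins 16–15.
Beta vs Kappa: Kappa wins 20–11.
Alpha vs Gamma: Gamma, 21–10.
Alpha vs Kappa: Kappa wins 24–7.
Gamma–Kappa: Gamma 20–11.
Each project drops at least one matchup (Epsilon loses to Theta; Theta loses to Beta; Beta loses to Alpha; Alpha loses to Epsilon; Gamma loses to Theta; Kappa loses to Gamma); the cycle Epsilon beats Alpha beats Theta beats Epsilon rules out a Condorcet winner.

none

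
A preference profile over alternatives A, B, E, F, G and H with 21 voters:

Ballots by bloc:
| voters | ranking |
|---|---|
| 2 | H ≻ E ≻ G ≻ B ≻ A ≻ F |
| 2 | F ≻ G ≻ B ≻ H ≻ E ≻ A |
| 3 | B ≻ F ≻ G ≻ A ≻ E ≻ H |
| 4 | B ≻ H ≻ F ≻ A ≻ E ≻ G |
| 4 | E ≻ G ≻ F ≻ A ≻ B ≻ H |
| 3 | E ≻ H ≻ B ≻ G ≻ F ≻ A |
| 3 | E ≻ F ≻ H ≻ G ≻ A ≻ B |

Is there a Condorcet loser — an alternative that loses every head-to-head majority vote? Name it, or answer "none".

Head-to-head results (21 voters):
A vs B: 7 to 14, B.
A vs E: 7 to 14, E.
A vs F: A preferred on 2 ballots; F wins 19–2.
A vs G: G wins 17–4.
A vs H: A preferred on 3+4 = 7 ballots; H wins 14–7.
B vs E: 2+3+4 = 9 for B, 12 for E — E by 12–9.
B vs F: B wins 12–9.
B–G: G 11–10.
B vs H: B wins 13–8.
E vs F: 12 to 9, E.
E vs G: E wins 16–5.
E vs H: E wins 13–8.
F vs G: F preferred on 2+3+4+3 = 12 ballots; F wins 12–9.
F vs H: 12 to 9, F.
G vs H: G preferred on 2+3+4 = 9 ballots; H wins 12–9.
Only A has no wins; A is the Condorcet loser.

A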